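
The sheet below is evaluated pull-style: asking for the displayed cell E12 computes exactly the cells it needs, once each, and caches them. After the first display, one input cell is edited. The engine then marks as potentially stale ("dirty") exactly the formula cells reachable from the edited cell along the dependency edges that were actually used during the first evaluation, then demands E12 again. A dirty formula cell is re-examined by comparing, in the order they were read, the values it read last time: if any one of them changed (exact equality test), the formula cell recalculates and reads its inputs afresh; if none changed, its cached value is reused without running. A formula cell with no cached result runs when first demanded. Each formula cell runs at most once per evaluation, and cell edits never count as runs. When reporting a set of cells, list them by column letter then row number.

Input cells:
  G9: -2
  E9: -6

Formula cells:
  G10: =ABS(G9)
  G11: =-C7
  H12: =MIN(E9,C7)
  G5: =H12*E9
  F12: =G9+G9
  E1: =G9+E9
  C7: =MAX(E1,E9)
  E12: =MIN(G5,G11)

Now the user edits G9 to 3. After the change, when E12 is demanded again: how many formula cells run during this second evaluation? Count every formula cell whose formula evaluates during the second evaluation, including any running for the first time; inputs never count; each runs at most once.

5 formula cells run: C7, E1, E12, G11, H12.
Note where the cutoff bites: G5 is checked, finds nothing changed, and keeps its cache.

First demand of the output computes:
  E1 = -2 + -6 = -8
  C7 = MAX(-8, -6) = -6
  G11 = -(-6) = 6
  H12 = MIN(-6, -6) = -6
  G5 = -6 * -6 = 36
  E12 = MIN(36, 6) = 6

After the edit, cleaning proceeds:
  E1: a read changed (G9 -2->3) — executes, giving -3.
  C7: a read changed (E1 -8->-3) — executes, giving -3.
  G11: a read changed (C7 -6->-3) — executes, giving 3.
  H12: a read changed (C7 -6->-3) — executes, giving -6 — identical to its old value.
  G5: dirty, but its reads are unchanged (H12 unchanged, E9 unchanged); cached 36 stands.
  E12: a read changed (G11 6->3) — executes, giving 3.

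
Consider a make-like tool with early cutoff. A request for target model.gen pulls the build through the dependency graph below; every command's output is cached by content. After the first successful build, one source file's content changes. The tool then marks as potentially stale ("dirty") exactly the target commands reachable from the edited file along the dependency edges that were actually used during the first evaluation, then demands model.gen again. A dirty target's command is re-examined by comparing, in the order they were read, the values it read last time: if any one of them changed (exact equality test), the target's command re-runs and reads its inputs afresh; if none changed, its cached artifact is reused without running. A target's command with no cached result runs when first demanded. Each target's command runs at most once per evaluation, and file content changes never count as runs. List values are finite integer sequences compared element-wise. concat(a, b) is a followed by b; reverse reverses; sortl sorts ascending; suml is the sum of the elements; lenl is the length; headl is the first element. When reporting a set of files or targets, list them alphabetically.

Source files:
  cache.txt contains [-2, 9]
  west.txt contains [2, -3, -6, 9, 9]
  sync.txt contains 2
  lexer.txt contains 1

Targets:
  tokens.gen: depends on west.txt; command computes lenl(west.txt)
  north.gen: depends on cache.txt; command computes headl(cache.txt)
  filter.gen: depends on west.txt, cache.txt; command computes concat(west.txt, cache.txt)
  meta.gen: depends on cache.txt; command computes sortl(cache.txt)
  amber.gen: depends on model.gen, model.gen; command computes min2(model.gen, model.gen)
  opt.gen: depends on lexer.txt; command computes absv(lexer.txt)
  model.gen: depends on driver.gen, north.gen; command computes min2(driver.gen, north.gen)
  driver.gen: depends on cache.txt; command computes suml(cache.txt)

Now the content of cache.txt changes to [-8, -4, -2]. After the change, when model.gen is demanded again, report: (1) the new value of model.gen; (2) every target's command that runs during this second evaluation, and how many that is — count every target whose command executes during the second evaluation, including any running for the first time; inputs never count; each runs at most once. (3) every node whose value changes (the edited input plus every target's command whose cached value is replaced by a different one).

First demand of the output computes:
  driver.gen = suml([-2, 9]) = 7
  north.gen = headl([-2, 9]) = -2
  model.gen = min2(7, -2) = -2

After the edit, cleaning proceeds:
  driver.gen: a read changed (cache.txt [-2, 9]->[-8, -4, -2]) — executes, giving -14.
  north.gen: a read changed (cache.txt [-2, 9]->[-8, -4, -2]) — executes, giving -8.
  model.gen: a read changed (driver.gen 7->-14; north.gen -2->-8) — executes, giving -14.

Demanding model.gen again yields -14.
3 target commands run: driver.gen, model.gen, north.gen.
The nodes whose values change: cache.txt, driver.gen, model.gen, north.gen.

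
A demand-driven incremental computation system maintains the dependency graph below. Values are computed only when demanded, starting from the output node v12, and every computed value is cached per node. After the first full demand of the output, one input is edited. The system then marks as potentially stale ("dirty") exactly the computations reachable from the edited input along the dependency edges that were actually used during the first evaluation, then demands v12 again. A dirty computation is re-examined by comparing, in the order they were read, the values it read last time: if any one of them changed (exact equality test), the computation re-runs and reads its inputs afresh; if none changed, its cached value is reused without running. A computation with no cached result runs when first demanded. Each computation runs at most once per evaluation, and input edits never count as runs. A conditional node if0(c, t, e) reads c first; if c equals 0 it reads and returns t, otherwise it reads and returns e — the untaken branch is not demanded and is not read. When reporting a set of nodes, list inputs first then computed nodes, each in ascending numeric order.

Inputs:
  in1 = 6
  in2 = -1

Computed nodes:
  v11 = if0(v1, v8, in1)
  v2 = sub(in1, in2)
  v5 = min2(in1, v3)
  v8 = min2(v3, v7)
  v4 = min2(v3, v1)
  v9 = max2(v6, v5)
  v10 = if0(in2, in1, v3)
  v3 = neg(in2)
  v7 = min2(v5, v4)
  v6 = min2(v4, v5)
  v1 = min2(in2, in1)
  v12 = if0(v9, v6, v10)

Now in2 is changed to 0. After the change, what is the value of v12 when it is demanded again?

First evaluation (everything demanded from the output):
  v1 = min2(-1, 6) = -1
  v3 = neg(-1) = 1
  v4 = min2(1, -1) = -1
  v5 = min2(6, 1) = 1
  v6 = min2(-1, 1) = -1
  v9 = max2(-1, 1) = 1
  v10 = if0(in2=-1 -> else branch v3) = 1
  v12 = if0(v9=1 -> else branch v10) = 1

Propagation after the edit:
  v1: runs — in2 -1->0; result 0.
  v3: runs — in2 -1->0; result 0.
  v4: runs — v3 1->0; v1 -1->0; result 0.
  v5: runs — v3 1->0; result 0.
  v6: runs — v4 -1->0; v5 1->0; result 0.
  v9: runs — v6 -1->0; v5 1->0; result 0.
  v10: marked dirty but never re-examined — demand shifted away from it.
  v12: runs — v9 1->0; result 0.

Key observation: a condition flipped, so demand moved to the other branch — v10 is never re-examined.

New value of v12: 0.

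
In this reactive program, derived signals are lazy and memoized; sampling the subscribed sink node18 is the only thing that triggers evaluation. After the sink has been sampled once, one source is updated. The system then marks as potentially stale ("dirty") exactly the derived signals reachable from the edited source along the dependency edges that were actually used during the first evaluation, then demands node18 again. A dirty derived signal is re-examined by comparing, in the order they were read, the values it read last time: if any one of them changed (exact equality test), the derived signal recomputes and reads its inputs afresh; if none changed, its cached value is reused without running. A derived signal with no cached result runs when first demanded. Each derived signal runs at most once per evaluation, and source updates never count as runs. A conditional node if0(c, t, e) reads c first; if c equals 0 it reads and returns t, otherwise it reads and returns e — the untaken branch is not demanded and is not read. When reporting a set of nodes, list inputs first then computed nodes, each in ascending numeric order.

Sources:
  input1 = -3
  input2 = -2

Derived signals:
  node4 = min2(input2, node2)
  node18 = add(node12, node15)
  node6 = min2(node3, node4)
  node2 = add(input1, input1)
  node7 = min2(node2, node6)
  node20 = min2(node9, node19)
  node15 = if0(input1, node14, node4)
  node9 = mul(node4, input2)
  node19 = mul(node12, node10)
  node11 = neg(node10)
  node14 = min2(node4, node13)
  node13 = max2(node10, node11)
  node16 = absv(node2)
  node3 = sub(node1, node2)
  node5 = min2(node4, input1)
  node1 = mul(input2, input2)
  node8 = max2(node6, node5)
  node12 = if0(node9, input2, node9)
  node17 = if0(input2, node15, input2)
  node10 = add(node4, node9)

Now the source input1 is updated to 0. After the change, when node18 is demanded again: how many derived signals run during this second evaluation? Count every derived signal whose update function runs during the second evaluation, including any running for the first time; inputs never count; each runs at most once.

10 derived signals run: node2, node4, node9, node10, node11, node12, node13, node14, node15, node18.
Note the branch switch — node10, node11, node13, node14 had no cache and run now for the first time.

First demand of the output computes:
  node2 = add(-3, -3) = -6
  node4 = min2(-2, -6) = -6
  node9 = mul(-6, -2) = 12
  node12 = if0(node9=12 -> else branch node9) = 12
  node15 = if0(input1=-3 -> else branch node4) = -6
  node18 = add(12, -6) = 6

After the edit, cleaning proceeds:
  node2: a read changed (input1 -3->0; input1 -3->0) — executes, giving 0.
  node4: a read changed (node2 -6->0) — executes, giving -2.
  node9: a read changed (node4 -6->-2) — executes, giving 4.
  node10: had never run; runs now, result 2.
  node11: had never run; runs now, result -2.
  node12: a read changed (node9 12->4; node9 12->4) — executes, giving 4.
  node13: had never run; runs now, result 2.
  node14: had never run; runs now, result -2.
  node15: a read changed (input1 -3->0; node4 -6->-2) — executes, giving -2.
  node18: a read changed (node12 12->4; node15 -6->-2) — executes, giving 2.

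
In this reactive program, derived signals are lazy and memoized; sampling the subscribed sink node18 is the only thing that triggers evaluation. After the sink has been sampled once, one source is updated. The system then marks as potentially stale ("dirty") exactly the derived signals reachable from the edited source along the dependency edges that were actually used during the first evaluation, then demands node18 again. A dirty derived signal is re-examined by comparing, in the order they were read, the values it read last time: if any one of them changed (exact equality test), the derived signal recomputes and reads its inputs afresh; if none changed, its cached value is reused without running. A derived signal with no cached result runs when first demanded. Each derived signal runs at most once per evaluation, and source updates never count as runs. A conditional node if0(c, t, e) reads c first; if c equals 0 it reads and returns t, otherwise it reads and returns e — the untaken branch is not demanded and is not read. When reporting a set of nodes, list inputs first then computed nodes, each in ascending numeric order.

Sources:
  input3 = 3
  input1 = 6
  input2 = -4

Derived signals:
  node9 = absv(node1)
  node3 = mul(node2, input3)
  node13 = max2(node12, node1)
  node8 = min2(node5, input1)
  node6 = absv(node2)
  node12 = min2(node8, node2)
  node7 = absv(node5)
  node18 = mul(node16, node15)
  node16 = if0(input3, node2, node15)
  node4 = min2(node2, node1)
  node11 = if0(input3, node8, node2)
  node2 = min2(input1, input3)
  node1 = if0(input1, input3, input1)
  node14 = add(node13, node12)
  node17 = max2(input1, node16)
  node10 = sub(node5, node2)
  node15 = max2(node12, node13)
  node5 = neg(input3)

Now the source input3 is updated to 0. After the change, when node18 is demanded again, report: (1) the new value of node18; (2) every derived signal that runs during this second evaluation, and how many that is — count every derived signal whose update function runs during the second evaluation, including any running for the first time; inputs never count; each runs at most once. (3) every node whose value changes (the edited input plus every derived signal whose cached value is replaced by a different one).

Demanding node18 again yields 0.
8 derived signals run: node2, node5, node8, node12, node13, node15, node16, node18.
The nodes whose values change: input3, node2, node5, node8, node12, node16, node18.

First demand of the output computes:
  node1 = if0(input1=6 -> else branch input1) = 6
  node2 = min2(6, 3) = 3
  node5 = neg(3) = -3
  node8 = min2(-3, 6) = -3
  node12 = min2(-3, 3) = -3
  node13 = max2(-3, 6) = 6
  node15 = max2(-3, 6) = 6
  node16 = if0(input3=3 -> else branch node15) = 6
  node18 = mul(6, 6) = 36

After the edit, cleaning proceeds:
  node2: a read changed (input3 3->0) — executes, giving 0.
  node5: a read changed (input3 3->0) — executes, giving 0.
  node8: a read changed (node5 -3->0) — executes, giving 0.
  node12: a read changed (node8 -3->0; node2 3->0) — executes, giving 0.
  node13: a read changed (node12 -3->0) — executes, giving 6 — identical to its old value.
  node15: a read changed (node12 -3->0) — executes, giving 6 — identical to its old value.
  node16: a read changed (input3 3->0) — executes, giving 0.
  node18: a read changed (node16 6->0) — executes, giving 0.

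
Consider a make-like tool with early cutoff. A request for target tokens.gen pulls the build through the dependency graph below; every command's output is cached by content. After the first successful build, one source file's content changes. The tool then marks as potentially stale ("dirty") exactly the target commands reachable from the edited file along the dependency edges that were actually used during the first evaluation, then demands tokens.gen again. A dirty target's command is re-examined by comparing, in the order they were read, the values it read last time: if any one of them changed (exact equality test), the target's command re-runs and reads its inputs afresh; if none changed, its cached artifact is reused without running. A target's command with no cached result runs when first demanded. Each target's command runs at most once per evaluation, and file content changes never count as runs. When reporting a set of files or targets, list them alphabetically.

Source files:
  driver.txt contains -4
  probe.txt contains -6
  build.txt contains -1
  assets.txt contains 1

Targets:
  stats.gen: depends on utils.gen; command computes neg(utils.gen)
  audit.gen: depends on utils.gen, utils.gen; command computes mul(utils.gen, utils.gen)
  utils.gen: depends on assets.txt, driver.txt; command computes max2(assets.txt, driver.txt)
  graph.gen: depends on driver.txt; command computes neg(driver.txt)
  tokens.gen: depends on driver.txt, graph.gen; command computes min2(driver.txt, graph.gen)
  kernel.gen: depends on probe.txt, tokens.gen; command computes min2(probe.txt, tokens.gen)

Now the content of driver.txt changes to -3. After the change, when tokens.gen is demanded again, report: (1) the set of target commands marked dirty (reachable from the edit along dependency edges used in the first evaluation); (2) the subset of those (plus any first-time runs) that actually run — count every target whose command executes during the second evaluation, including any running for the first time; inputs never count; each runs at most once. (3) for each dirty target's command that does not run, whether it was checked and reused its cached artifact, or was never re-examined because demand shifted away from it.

First demand of the output computes:
  graph.gen = neg(-4) = 4
  tokens.gen = min2(-4, 4) = -4

After the edit, cleaning proceeds:
  graph.gen: a read changed (driver.txt -4->-3) — executes, giving 3.
  tokens.gen: a read changed (driver.txt -4->-3; graph.gen 4->3) — executes, giving -3.

The edit dirties: graph.gen, tokens.gen.
2 target commands run: graph.gen, tokens.gen.
No dirty target's command escaped a run.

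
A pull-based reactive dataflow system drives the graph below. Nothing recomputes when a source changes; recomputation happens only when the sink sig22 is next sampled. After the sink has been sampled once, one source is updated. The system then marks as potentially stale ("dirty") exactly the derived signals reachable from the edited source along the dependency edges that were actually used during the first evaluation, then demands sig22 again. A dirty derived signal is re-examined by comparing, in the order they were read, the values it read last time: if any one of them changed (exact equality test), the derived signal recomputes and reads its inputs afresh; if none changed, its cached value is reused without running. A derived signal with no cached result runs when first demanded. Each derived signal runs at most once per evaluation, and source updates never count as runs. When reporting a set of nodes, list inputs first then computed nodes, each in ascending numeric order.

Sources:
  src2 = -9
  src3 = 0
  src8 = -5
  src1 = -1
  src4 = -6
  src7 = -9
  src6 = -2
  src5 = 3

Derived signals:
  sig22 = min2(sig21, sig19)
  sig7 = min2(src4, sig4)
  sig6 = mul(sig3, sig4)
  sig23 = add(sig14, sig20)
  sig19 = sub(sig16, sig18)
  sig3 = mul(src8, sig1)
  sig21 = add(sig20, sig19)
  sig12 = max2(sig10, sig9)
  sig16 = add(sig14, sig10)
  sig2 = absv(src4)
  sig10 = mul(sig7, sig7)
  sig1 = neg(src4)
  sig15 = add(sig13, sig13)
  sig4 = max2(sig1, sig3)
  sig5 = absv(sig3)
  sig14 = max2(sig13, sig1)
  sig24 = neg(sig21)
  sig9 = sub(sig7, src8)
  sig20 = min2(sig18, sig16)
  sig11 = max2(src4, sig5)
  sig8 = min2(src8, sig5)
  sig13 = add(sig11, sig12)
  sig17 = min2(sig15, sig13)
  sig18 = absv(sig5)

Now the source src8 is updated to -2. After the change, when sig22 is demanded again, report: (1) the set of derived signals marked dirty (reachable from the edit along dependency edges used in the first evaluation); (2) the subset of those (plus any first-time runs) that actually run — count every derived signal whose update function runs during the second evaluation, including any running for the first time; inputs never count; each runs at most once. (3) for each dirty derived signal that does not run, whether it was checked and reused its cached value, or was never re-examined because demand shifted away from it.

Marked dirty: sig3, sig4, sig5, sig7, sig9, sig10, sig11, sig12, sig13, sig14, sig16, sig18, sig19, sig20, sig21, sig22.
Derived signals that run: sig3, sig4, sig5, sig9, sig11, sig12, sig13, sig14, sig16, sig18, sig19, sig20, sig21, sig22 — 14 in total.
Checked but reused from cache: sig7, sig10.
Key observation: the cutoff stops propagation at sig7 — its inputs' values are unchanged, so it reuses its cache.

First evaluation (everything demanded from the output):
  sig1 = neg(-6) = 6
  sig3 = mul(-5, 6) = -30
  sig4 = max2(6, -30) = 6
  sig5 = absv(-30) = 30
  sig7 = min2(-6, 6) = -6
  sig9 = sub(-6, -5) = -1
  sig10 = mul(-6, -6) = 36
  sig11 = max2(-6, 30) = 30
  sig12 = max2(36, -1) = 36
  sig13 = add(30, 36) = 66
  sig14 = max2(66, 6) = 66
  sig16 = add(66, 36) = 102
  sig18 = absv(30) = 30
  sig19 = sub(102, 30) = 72
  sig20 = min2(30, 102) = 30
  sig21 = add(30, 72) = 102
  sig22 = min2(102, 72) = 72

Propagation after the edit:
  sig3: runs — src8 -5->-2; result -12.
  sig4: runs — sig3 -30->-12; result 6 (same value as before).
  sig5: runs — sig3 -30->-12; result 12.
  sig7: checked — values it read are unchanged (src4 unchanged, sig4 unchanged); reused cached -6 without running.
  sig9: runs — src8 -5->-2; result -4.
  sig10: checked — values it read are unchanged (sig7 unchanged, sig7 unchanged); reused cached 36 without running.
  sig11: runs — sig5 30->12; result 12.
  sig12: runs — sig9 -1->-4; result 36 (same value as before).
  sig13: runs — sig11 30->12; result 48.
  sig14: runs — sig13 66->48; result 48.
  sig16: runs — sig14 66->48; result 84.
  sig18: runs — sig5 30->12; result 12.
  sig19: runs — sig16 102->84; sig18 30->12; result 72 (same value as before).
  sig20: runs — sig18 30->12; sig16 102->84; result 12.
  sig21: runs — sig20 30->12; result 84.
  sig22: runs — sig21 102->84; result 72 (same value as before).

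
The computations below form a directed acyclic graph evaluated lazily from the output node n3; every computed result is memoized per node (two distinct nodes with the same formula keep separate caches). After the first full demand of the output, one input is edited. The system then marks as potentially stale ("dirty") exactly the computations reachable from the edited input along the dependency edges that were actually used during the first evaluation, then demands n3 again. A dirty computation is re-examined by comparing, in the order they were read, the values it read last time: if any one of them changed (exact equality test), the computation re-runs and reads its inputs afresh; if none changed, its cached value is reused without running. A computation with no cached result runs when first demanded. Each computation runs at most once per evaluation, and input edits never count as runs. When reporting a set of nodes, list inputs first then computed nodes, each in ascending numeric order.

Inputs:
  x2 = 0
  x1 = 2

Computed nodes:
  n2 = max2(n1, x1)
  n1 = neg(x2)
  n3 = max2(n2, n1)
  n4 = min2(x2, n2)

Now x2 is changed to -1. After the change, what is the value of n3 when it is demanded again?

First demand of the output computes:
  n1 = neg(0) = 0
  n2 = max2(0, 2) = 2
  n3 = max2(2, 0) = 2

After the edit, cleaning proceeds:
  n1: a read changed (x2 0->-1) — executes, giving 1.
  n2: a read changed (n1 0->1) — executes, giving 2 — identical to its old value.
  n3: a read changed (n1 0->1) — executes, giving 2 — identical to its old value.

Demanding n3 again yields 2.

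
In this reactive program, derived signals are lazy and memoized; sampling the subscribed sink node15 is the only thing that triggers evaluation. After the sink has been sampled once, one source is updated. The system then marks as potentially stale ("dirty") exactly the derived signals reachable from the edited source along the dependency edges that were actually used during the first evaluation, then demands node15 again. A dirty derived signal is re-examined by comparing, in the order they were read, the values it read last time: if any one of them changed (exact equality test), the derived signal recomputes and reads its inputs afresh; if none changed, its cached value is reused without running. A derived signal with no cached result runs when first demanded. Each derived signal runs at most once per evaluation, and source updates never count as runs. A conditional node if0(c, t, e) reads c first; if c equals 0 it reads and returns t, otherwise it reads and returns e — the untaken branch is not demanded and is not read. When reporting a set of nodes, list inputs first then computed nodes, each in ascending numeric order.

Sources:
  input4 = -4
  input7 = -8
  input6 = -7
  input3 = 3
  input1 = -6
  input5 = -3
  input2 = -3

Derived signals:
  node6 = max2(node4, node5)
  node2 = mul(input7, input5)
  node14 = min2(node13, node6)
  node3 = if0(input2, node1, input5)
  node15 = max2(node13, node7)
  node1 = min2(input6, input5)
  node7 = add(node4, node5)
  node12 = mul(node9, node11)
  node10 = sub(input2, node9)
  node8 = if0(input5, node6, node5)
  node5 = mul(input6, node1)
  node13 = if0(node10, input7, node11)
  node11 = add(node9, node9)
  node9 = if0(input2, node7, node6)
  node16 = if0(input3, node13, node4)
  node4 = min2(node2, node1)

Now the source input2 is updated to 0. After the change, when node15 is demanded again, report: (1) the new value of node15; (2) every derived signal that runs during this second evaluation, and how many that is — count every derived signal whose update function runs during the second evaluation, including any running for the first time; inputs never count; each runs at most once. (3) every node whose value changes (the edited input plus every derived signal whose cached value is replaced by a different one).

First demand of the output computes:
  node1 = min2(-7, -3) = -7
  node2 = mul(-8, -3) = 24
  node4 = min2(24, -7) = -7
  node5 = mul(-7, -7) = 49
  node6 = max2(-7, 49) = 49
  node7 = add(-7, 49) = 42
  node9 = if0(input2=-3 -> else branch node6) = 49
  node10 = sub(-3, 49) = -52
  node11 = add(49, 49) = 98
  node13 = if0(node10=-52 -> else branch node11) = 98
  node15 = max2(98, 42) = 98

After the edit, cleaning proceeds:
  node9: a read changed (input2 -3->0) — executes, giving 42.
  node10: a read changed (input2 -3->0; node9 49->42) — executes, giving -42.
  node11: a read changed (node9 49->42; node9 49->42) — executes, giving 84.
  node13: a read changed (node10 -52->-42; node11 98->84) — executes, giving 84.
  node15: a read changed (node13 98->84) — executes, giving 84.

Demanding node15 again yields 84.
5 derived signals run: node9, node10, node11, node13, node15.
The nodes whose values change: input2, node9, node10, node11, node13, node15.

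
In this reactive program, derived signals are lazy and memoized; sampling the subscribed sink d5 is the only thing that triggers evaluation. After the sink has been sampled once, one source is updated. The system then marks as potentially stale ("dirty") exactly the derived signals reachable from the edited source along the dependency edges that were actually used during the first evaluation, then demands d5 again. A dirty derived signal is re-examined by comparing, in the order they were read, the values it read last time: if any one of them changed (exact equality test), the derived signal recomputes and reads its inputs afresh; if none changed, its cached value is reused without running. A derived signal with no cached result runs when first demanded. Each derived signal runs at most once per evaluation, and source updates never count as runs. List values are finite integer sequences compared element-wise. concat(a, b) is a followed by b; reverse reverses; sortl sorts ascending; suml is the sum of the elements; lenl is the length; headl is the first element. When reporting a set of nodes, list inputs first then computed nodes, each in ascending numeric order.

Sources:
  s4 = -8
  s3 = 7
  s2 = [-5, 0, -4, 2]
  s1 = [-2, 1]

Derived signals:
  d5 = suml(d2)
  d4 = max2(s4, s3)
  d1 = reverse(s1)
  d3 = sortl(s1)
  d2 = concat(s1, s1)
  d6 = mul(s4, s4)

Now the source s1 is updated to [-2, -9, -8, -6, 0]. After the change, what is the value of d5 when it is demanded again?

First demand of the output computes:
  d2 = concat([-2, 1], [-2, 1]) = [-2, 1, -2, 1]
  d5 = suml([-2, 1, -2, 1]) = -2

After the edit, cleaning proceeds:
  d2: a read changed (s1 [-2, 1]->[-2, -9, -8, -6, 0]; s1 [-2, 1]->[-2, -9, -8, -6, 0]) — executes, giving [-2, -9, -8, -6, 0, -2, -9, -8, -6, 0].
  d5: a read changed (d2 [-2, 1, -2, 1]->[-2, -9, -8, -6, 0, -2, -9, -8, -6, 0]) — executes, giving -50.

Demanding d5 again yields -50.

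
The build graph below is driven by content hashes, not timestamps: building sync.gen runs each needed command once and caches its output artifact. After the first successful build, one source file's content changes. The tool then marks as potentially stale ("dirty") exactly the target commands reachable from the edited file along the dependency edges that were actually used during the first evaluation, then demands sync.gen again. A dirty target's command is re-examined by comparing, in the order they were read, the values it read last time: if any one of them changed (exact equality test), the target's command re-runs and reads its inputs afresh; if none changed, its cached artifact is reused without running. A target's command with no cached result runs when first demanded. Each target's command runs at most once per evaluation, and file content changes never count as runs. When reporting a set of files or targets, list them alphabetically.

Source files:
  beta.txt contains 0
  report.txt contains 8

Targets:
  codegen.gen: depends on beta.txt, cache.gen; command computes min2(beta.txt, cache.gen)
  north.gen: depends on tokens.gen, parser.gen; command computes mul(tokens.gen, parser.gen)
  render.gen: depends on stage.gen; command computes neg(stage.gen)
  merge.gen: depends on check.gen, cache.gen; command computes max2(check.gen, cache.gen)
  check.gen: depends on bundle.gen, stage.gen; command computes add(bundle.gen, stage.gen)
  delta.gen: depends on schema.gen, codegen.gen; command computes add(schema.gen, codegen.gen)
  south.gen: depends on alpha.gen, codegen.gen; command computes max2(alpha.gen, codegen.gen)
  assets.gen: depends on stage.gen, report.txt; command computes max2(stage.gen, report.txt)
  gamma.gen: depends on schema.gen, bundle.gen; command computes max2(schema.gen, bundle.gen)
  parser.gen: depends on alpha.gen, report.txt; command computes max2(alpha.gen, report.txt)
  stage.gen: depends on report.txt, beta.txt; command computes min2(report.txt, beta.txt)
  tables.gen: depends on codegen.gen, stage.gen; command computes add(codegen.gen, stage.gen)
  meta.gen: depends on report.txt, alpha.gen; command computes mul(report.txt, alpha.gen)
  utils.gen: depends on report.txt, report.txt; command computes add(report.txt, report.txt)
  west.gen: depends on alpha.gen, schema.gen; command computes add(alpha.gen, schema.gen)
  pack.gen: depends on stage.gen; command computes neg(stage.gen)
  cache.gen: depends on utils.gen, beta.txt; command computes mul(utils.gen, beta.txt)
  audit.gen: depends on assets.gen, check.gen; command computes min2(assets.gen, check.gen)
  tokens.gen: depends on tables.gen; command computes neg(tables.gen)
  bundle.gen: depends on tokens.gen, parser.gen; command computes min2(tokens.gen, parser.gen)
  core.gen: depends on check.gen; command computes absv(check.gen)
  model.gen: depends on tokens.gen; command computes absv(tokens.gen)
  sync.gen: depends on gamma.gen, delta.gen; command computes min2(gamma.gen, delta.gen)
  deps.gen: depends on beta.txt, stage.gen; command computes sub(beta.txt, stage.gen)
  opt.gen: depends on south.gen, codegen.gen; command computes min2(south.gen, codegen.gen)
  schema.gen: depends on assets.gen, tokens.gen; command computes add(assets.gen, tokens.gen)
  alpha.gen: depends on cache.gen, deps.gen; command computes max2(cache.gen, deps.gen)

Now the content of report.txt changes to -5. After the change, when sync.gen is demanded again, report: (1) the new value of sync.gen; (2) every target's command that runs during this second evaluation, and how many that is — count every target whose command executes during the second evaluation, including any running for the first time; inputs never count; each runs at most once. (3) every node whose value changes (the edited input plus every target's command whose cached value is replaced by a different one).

sync.gen now evaluates to 0.
Run set: alpha.gen, assets.gen, bundle.gen, cache.gen, delta.gen, deps.gen, gamma.gen, parser.gen, schema.gen, stage.gen, sync.gen, tables.gen, tokens.gen, utils.gen (14 run).
Changed values: alpha.gen, assets.gen, bundle.gen, delta.gen, deps.gen, gamma.gen, parser.gen, report.txt, schema.gen, stage.gen, sync.gen, tables.gen, tokens.gen, utils.gen.
The important point: at codegen.gen every value read last time is unchanged, so the dirty flag clears without a run.

Initial pass — values computed on the first demand:
  stage.gen = min2(8, 0) = 0
  assets.gen = max2(0, 8) = 8
  deps.gen = sub(0, 0) = 0
  utils.gen = add(8, 8) = 16
  cache.gen = mul(16, 0) = 0
  alpha.gen = max2(0, 0) = 0
  codegen.gen = min2(0, 0) = 0
  parser.gen = max2(0, 8) = 8
  tables.gen = add(0, 0) = 0
  tokens.gen = neg(0) = 0
  bundle.gen = min2(0, 8) = 0
  schema.gen = add(8, 0) = 8
  delta.gen = add(8, 0) = 8
  gamma.gen = max2(8, 0) = 8
  sync.gen = min2(8, 8) = 8

Second demand — change propagation:
  stage.gen: re-runs because report.txt 8->-5; new result -5.
  assets.gen: re-runs because stage.gen 0->-5; report.txt 8->-5; new result -5.
  deps.gen: re-runs because stage.gen 0->-5; new result 5.
  utils.gen: re-runs because report.txt 8->-5; report.txt 8->-5; new result -10.
  cache.gen: re-runs because utils.gen 16->-10; new result 0 (unchanged).
  alpha.gen: re-runs because deps.gen 0->5; new result 5.
  codegen.gen: re-examined; everything it read last time is the same (beta.txt unchanged, cache.gen unchanged) — cache 0 kept, no run.
  parser.gen: re-runs because alpha.gen 0->5; report.txt 8->-5; new result 5.
  tables.gen: re-runs because stage.gen 0->-5; new result -5.
  tokens.gen: re-runs because tables.gen 0->-5; new result 5.
  bundle.gen: re-runs because tokens.gen 0->5; parser.gen 8->5; new result 5.
  schema.gen: re-runs because assets.gen 8->-5; tokens.gen 0->5; new result 0.
  delta.gen: re-runs because schema.gen 8->0; new result 0.
  gamma.gen: re-runs because schema.gen 8->0; bundle.gen 0->5; new result 5.
  sync.gen: re-runs because gamma.gen 8->5; delta.gen 8->0; new result 0.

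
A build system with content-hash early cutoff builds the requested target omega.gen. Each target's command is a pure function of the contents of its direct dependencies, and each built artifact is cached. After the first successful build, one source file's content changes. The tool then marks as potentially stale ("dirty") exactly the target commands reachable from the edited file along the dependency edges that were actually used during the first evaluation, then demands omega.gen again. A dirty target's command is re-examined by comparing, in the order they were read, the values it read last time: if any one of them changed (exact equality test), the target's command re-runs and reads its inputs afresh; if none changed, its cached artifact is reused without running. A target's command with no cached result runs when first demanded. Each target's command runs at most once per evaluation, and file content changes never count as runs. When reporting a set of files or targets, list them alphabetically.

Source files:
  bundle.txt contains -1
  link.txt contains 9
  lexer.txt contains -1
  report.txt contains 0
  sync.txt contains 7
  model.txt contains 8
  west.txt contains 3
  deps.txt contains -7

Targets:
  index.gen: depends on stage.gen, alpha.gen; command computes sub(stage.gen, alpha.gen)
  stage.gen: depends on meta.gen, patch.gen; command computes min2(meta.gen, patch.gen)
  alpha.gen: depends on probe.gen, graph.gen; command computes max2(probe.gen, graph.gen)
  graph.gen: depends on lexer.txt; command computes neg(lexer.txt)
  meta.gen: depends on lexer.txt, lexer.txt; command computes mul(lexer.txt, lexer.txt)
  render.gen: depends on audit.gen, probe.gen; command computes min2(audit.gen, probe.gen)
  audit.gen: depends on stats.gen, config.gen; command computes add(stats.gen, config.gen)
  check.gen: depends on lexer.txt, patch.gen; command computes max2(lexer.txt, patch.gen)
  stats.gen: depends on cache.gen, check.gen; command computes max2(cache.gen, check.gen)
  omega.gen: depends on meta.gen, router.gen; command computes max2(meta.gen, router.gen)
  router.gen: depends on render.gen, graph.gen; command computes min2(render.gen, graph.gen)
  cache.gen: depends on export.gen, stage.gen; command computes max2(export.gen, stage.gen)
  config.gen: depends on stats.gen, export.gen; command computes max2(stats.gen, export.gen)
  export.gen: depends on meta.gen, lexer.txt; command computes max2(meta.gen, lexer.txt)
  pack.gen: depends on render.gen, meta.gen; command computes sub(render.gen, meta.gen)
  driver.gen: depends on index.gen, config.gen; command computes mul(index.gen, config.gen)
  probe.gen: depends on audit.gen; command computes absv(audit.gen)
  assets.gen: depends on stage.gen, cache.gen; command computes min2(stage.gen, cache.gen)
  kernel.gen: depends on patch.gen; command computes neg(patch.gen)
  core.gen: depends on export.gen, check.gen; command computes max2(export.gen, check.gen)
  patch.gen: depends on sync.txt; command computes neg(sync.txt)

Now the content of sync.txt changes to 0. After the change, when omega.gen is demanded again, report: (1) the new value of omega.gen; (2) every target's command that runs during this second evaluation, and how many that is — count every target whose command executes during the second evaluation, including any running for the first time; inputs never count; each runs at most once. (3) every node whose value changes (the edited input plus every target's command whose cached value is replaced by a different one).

First evaluation (everything demanded from the output):
  graph.gen = neg(-1) = 1
  meta.gen = mul(-1, -1) = 1
  export.gen = max2(1, -1) = 1
  patch.gen = neg(7) = -7
  check.gen = max2(-1, -7) = -1
  stage.gen = min2(1, -7) = -7
  cache.gen = max2(1, -7) = 1
  stats.gen = max2(1, -1) = 1
  config.gen = max2(1, 1) = 1
  audit.gen = add(1, 1) = 2
  probe.gen = absv(2) = 2
  render.gen = min2(2, 2) = 2
  router.gen = min2(2, 1) = 1
  omega.gen = max2(1, 1) = 1

Propagation after the edit:
  patch.gen: runs — sync.txt 7->0; result 0.
  check.gen: runs — patch.gen -7->0; result 0.
  stage.gen: runs — patch.gen -7->0; result 0.
  cache.gen: runs — stage.gen -7->0; result 1 (same value as before).
  stats.gen: runs — check.gen -1->0; result 1 (same value as before).
  config.gen: checked — values it read are unchanged (stats.gen unchanged, export.gen unchanged); reused cached 1 without running.
  audit.gen: checked — values it read are unchanged (stats.gen unchanged, config.gen unchanged); reused cached 2 without running.
  probe.gen: checked — values it read are unchanged (audit.gen unchanged); reused cached 2 without running.
  render.gen: checked — values it read are unchanged (audit.gen unchanged, probe.gen unchanged); reused cached 2 without running.
  router.gen: checked — values it read are unchanged (render.gen unchanged, graph.gen unchanged); reused cached 1 without running.
  omega.gen: checked — values it read are unchanged (meta.gen unchanged, router.gen unchanged); reused cached 1 without running.

Key observation: the cutoff stops propagation at config.gen — its inputs' values are unchanged, so it reuses its cache.

New value of omega.gen: 1.
Target commands that run: cache.gen, check.gen, patch.gen, stage.gen, stats.gen — 5 in total.
Values that change: check.gen, patch.gen, stage.gen, sync.txt.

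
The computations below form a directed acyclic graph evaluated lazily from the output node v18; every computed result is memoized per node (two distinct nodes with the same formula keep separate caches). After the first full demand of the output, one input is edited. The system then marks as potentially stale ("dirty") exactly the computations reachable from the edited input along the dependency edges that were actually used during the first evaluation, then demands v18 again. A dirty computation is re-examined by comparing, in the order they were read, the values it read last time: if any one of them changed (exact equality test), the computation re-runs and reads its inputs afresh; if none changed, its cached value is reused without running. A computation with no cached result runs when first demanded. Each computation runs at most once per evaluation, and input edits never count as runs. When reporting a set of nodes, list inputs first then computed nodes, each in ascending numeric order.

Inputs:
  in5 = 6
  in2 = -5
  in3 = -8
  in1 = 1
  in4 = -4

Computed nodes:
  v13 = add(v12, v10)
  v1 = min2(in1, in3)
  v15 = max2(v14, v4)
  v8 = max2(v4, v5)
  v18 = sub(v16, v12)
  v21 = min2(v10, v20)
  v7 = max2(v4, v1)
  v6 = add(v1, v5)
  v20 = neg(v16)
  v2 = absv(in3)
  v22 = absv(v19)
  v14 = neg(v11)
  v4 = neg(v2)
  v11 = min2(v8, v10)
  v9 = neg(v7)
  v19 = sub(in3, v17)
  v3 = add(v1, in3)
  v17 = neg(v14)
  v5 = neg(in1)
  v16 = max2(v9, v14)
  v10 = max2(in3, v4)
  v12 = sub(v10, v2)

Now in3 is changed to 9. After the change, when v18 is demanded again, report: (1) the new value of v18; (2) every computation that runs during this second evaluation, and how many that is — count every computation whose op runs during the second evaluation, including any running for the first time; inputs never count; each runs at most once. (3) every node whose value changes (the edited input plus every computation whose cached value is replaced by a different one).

Demanding v18 again yields 1.
12 computations run: v1, v2, v4, v7, v8, v9, v10, v11, v12, v14, v16, v18.
The nodes whose values change: in3, v1, v2, v4, v7, v9, v10, v11, v12, v14, v16, v18.

First demand of the output computes:
  v1 = min2(1, -8) = -8
  v2 = absv(-8) = 8
  v4 = neg(8) = -8
  v5 = neg(1) = -1
  v7 = max2(-8, -8) = -8
  v8 = max2(-8, -1) = -1
  v9 = neg(-8) = 8
  v10 = max2(-8, -8) = -8
  v11 = min2(-1, -8) = -8
  v12 = sub(-8, 8) = -16
  v14 = neg(-8) = 8
  v16 = max2(8, 8) = 8
  v18 = sub(8, -16) = 24

After the edit, cleaning proceeds:
  v1: a read changed (in3 -8->9) — executes, giving 1.
  v2: a read changed (in3 -8->9) — executes, giving 9.
  v4: a read changed (v2 8->9) — executes, giving -9.
  v7: a read changed (v4 -8->-9; v1 -8->1) — executes, giving 1.
  v8: a read changed (v4 -8->-9) — executes, giving -1 — identical to its old value.
  v9: a read changed (v7 -8->1) — executes, giving -1.
  v10: a read changed (in3 -8->9; v4 -8->-9) — executes, giving 9.
  v11: a read changed (v10 -8->9) — executes, giving -1.
  v12: a read changed (v10 -8->9; v2 8->9) — executes, giving 0.
  v14: a read changed (v11 -8->-1) — executes, giving 1.
  v16: a read changed (v9 8->-1; v14 8->1) — executes, giving 1.
  v18: a read changed (v16 8->1; v12 -16->0) — executes, giving 1.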